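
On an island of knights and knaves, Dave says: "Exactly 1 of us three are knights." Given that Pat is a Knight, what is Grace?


Dave claims exactly 1 knights among Dave, Pat, Grace.
Given: Pat is a Knight.

Case 1: Dave is a Knight (tells truth)
  Then exactly 1 of the three are knights.
  Counting Dave, Pat: 2 knight(s) so far. Need -1 more → impossible.
Case 2: Dave is a Knave (lies)
  Then the count is NOT 1.
  If Grace = Knave, count = 1 = 1 → claim would be true, contradicts lie.
  If Grace = Knight, count = 2 ≠ 1 → lie confirmed ✓

Grace is a Knight.

Knight


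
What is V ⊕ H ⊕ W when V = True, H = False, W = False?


V = True, H = False, W = False
Step 1: V ⊕ H = True XOR False = True
Step 2: True ⊕ W = True XOR False = True
XOR is true when an odd number of operands are true.

True


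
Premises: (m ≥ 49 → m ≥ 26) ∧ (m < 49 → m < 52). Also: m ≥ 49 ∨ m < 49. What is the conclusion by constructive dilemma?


Constructive dilemma: (P → Q) ∧ (R → S), P ∨ R ⊢ Q ∨ S
Premise 1: m ≥ 49 → m ≥ 26
Premise 2: m < 49 → m < 52
Premise 3: m ≥ 49 ∨ m < 49
Case 1: Assuming m ≥ 49, then by Premise 1, m ≥ 26.
Case 2: Assuming m < 49, then by Premise 2, m < 52.
Since one of m ≥ 49 or m < 49 must hold, we get m ≥ 26 or m < 52.

m ≥ 26 or m < 52.


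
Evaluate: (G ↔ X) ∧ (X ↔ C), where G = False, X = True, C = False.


G = False, X = True, C = False
Step 1: G ↔ X is true when G and X have the same value. Result: False
Step 2: X ↔ C is true when X and C have the same value. Result: False
Step 3: False ∧ False = False

False


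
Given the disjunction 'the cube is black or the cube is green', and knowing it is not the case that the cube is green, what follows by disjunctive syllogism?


Disjunctive syllogism: P ∨ Q, ¬P ⊢ Q
Disjunction: the cube is black ∨ the cube is green
We know it is not the case that the cube is green.
By disjunctive syllogism, the other disjunct must be true.

The cube is black


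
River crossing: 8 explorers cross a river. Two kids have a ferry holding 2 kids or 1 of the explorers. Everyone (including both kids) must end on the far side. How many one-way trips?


Per crossing of one of the explorers: kids→, one←, one of the explorers→, one← = 4 trips
8 × 4 = 32, + 1 final kids→ = 33
Minimum trips = 33

33


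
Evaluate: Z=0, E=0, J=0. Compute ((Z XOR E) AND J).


Z XOR E = 0^0 = 0
0 AND 0 = 0

0


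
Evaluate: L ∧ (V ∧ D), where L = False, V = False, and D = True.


L = False, V = False, D = True
Step 1: V ∧ D = False AND True = False
Step 2: L ∧ False = False AND False = False
AND is true only when ALL operands are true.

False


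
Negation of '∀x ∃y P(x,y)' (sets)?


Original: ∀x ∃y P(x,y)
Rule: ¬∀→∃, ¬∃→∀, negate predicate.
Negation: ∃x ∀y ¬P(x,y)

∃x ∀y ¬P(x,y)


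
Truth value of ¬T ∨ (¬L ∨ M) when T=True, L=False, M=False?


T = True, L = False, M = False
Expression: ¬T ∨ (¬L ∨ M)
Step 1: ¬L = NOT False = True
Step 2: ¬L ∨ M = True OR False = True
Step 3: ¬T = NOT True = False
Step 4: (False) ∨ (True) = False OR True = True

True


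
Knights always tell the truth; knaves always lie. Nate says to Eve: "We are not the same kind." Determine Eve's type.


Nate says: "We are not the same kind."
Case 1: Nate is a Knight (truth-teller)
  Statement is true → they ARE different → Eve is a Knave
Case 2: Nate is a Knave (liar)
  Statement is false → they are NOT different → Eve is a Knave
In both cases, Eve is a Knave.

Knave


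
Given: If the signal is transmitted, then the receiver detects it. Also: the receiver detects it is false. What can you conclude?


Modus tollens: P → Q, ¬Q ⊢ ¬P
P: the signal is transmitted
Q: the receiver detects it
We have P → Q and Q is false.
By modus tollens, P must be false.

It is not the case that the signal is transmitted


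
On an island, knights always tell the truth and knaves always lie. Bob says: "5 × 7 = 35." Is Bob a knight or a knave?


Statement: "5 × 7 = 35."
Actual: 5 × 7 = 35
Claimed: 35
Statement is TRUE → Bob tells the truth → Knight

Knight


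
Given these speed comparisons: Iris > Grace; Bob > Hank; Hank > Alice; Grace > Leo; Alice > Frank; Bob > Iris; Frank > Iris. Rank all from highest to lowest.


Constraints: Iris > Grace; Bob > Hank; Hank > Alice; Grace > Leo; Alice > Frank; Bob > Iris; Frank > Iris
Method: at each step, the next-highest is the one remaining person who never appears on the smaller side of a constraint between remaining people.
  Step 1: remaining {Bob, Iris, Alice, Grace, Leo, Frank, Hank}; on the smaller side: {Iris, Alice, Grace, Leo, Frank, Hank} → Bob is next (Bob > Hank; Bob > Iris).
  Step 2: remaining {Iris, Alice, Grace, Leo, Frank, Hank}; on the smaller side: {Iris, Alice, Grace, Leo, Frank} → Hank is next (Hank > Alice).
  Step 3: remaining {Iris, Alice, Grace, Leo, Frank}; on the smaller side: {Iris, Grace, Leo, Frank} → Alice is next (Alice > Frank).
  Step 4: remaining {Iris, Grace, Leo, Frank}; on the smaller side: {Iris, Grace, Leo} → Frank is next (Frank > Iris).
  Step 5: remaining {Iris, Grace, Leo}; on the smaller side: {Grace, Leo} → Iris is next (Iris > Grace).
  Step 6: remaining {Grace, Leo}; on the smaller side: {Leo} → Grace is next (Grace > Leo).
  Step 7: only Leo remains → lowest.
Final ranking (highest to lowest):

Bob > Hank > Alice > Frank > Iris > Grace > Leo


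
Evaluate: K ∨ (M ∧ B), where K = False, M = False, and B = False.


K = False, M = False, B = False
Step 1: M ∧ B = False AND False = False
Step 2: K ∨ False = False OR False = False
AND evaluated first (higher precedence); then OR applied.

False


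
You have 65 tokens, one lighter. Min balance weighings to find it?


Each weighing has 3 outcomes (left heavy / balance / right heavy), so k weighings distinguish at most 3^k cases; splitting into three near-equal groups achieves this.
Need 3^k ≥ 65: 3^3 = 27 < 65 ≤ 3^4 = 81
k = ⌈log₃(65)⌉ = 4

4


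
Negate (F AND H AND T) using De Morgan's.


De Morgan's law: ¬(P ∧ Q ∧ R) ≡ ¬P ∨ ¬Q ∨ ¬R
¬(F ∧ H ∧ T) = ¬F ∨ ¬H ∨ ¬T

¬F ∨ ¬H ∨ ¬T


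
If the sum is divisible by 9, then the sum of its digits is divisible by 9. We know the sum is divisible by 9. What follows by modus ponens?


Modus ponens: P → Q, P ⊢ Q
P: the sum is divisible by 9
Q: the sum of its digits is divisible by 9
We have P → Q and P is true.
By modus ponens, Q must be true.

The sum of its digits is divisible by 9


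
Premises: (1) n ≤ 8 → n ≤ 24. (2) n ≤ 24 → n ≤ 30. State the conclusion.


Hypothetical syllogism: P → Q, Q → R ⊢ P → R
Premise 1: n ≤ 8 → n ≤ 24
Premise 2: n ≤ 24 → n ≤ 30
Chain the implications: the middle term (n ≤ 24) links the two.
Conclusion: If n ≤ 8, then n ≤ 30.

If n ≤ 8, then n ≤ 30.


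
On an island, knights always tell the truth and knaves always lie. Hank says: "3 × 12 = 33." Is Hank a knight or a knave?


Statement: "3 × 12 = 33."
Actual: 3 × 12 = 36
Claimed: 33
Statement is FALSE → Hank lies → Knave

Knave


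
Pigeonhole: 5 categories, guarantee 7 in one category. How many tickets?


Pigeonhole: to guarantee k in one of n categories, need (k-1)×n + 1.
k = 7, n = 5
Minimum = (7-1) × 5 + 1 = 6 × 5 + 1

31


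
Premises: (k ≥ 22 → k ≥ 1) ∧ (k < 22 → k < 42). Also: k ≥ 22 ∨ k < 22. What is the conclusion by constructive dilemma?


Constructive dilemma: (P → Q) ∧ (R → S), P ∨ R ⊢ Q ∨ S
Premise 1: k ≥ 22 → k ≥ 1
Premise 2: k < 22 → k < 42
Premise 3: k ≥ 22 ∨ k < 22
Case 1: Assuming k ≥ 22, then by Premise 1, k ≥ 1.
Case 2: Assuming k < 22, then by Premise 2, k < 42.
Since one of k ≥ 22 or k < 22 must hold, we get k ≥ 1 or k < 42.

k ≥ 1 or k < 42.


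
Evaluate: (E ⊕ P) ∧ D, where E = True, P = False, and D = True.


E = True, P = False, D = True
Step 1: E ⊕ P = True XOR False = True
Step 2: True ∧ D = True AND True = True
XOR true when exactly one of E,P is true; then AND with D.

True


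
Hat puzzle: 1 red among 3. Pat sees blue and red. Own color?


Total red = 1, seen red = 1
Own red = 1 - 1 = 0
Pat's hat is blue.

blue


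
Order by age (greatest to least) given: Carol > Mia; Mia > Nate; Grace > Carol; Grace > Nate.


Constraints: Carol > Mia; Mia > Nate; Grace > Carol; Grace > Nate
Method: at each step, the next-highest is the one remaining person who never appears on the smaller side of a constraint between remaining people.
  Step 1: remaining {Grace, Nate, Carol, Mia}; on the smaller side: {Nate, Carol, Mia} → Grace is next (Grace > Carol; Grace > Nate).
  Step 2: remaining {Nate, Carol, Mia}; on the smaller side: {Nate, Mia} → Carol is next (Carol > Mia).
  Step 3: remaining {Nate, Mia}; on the smaller side: {Nate} → Mia is next (Mia > Nate).
  Step 4: only Nate remains → lowest.
Final ranking (highest to lowest):

Grace > Carol > Mia > Nate


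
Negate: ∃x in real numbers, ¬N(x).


Original: ∃x ¬N(x)
Rule: ¬∀→∃, ¬∃→∀, negate predicate.
Negation: ∀x N(x)

∀x N(x)


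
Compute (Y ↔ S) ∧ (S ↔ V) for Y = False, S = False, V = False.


Y = False, S = False, V = False
Step 1: Y ↔ S is true when Y and S have the same value. Result: True
Step 2: S ↔ V is true when S and V have the same value. Result: True
Step 3: True ∧ True = True

True


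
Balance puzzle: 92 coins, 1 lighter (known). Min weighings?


Each weighing has 3 outcomes (left heavy / balance / right heavy), so k weighings distinguish at most 3^k cases; splitting into three near-equal groups achieves this.
Need 3^k ≥ 92: 3^4 = 81 < 92 ≤ 3^5 = 243
k = ⌈log₃(92)⌉ = 5

5


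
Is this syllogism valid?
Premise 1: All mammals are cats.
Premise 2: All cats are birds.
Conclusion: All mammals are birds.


Premise 1: All mammals are cats.
Premise 2: All cats are birds.
Conclusion: All mammals are birds.
Barbara syllogism (AAA-1): All A are B, All B are C → All A are C.
Middle term (cats) distributed in premise 2.

Valid


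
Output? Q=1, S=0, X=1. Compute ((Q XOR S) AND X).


Q XOR S = 1^0 = 1
1 AND 1 = 1

1


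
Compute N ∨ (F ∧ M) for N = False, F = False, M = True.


N = False, F = False, M = True
Step 1: F ∧ M = False AND True = False
Step 2: N ∨ False = False OR False = False
AND evaluated first (higher precedence); then OR applied.

False


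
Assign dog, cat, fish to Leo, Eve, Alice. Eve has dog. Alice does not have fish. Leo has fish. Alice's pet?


From clues:
  Eve → dog
  Leo → fish
By elimination, Alice gets the remaining.

cat


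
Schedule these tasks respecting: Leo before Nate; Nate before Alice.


Constraints: Leo before Nate; Nate before Alice
Method: repeatedly schedule the remaining task that has no remaining task required before it.
  Step 1: remaining {Alice, Nate, Leo}; every task except Leo still has a predecessor pending → schedule Leo.
  Step 2: remaining {Alice, Nate}; every task except Nate still has a predecessor pending → schedule Nate.
  Step 3: only Alice remains → schedule Alice.
Resulting order:

Leo → Nate → Alice


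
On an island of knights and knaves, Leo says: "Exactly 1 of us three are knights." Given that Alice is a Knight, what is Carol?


Leo claims exactly 1 knights among Leo, Alice, Carol.
Given: Alice is a Knight.

Case 1: Leo is a Knight (tells truth)
  Then exactly 1 of the three are knights.
  Counting Leo, Alice: 2 knight(s) so far. Need -1 more → impossible.
Case 2: Leo is a Knave (lies)
  Then the count is NOT 1.
  If Carol = Knave, count = 1 = 1 → claim would be true, contradicts lie.
  If Carol = Knight, count = 2 ≠ 1 → lie confirmed ✓

Carol is a Knight.

Knight


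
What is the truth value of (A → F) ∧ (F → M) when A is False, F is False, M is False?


A = False, F = False, M = False
Step 1: A → F is false only when A=True and F=False. Result: True
Step 2: F → M is false only when F=True and M=False. Result: True
Step 3: True ∧ True = True

True


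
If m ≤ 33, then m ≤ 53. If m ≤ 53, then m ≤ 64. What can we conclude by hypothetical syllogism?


Hypothetical syllogism: P → Q, Q → R ⊢ P → R
Premise 1: m ≤ 33 → m ≤ 53
Premise 2: m ≤ 53 → m ≤ 64
Chain the implications: the middle term (m ≤ 53) links the two.
Conclusion: If m ≤ 33, then m ≤ 64.

If m ≤ 33, then m ≤ 64.


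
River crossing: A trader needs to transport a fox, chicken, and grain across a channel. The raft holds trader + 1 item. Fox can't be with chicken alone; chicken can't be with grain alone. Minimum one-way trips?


1. trader+chicken → 2. trader ← 3. trader+fox → 4. trader+chicken ← 5. trader+grain → 6. trader ← 7. trader+chicken →
Minimum trips = 7

7


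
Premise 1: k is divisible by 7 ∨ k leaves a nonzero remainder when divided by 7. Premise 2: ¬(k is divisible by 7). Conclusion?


Disjunctive syllogism: P ∨ Q, ¬P ⊢ Q
Disjunction: k is divisible by 7 ∨ k leaves a nonzero remainder when divided by 7
We know it is not the case that k is divisible by 7.
By disjunctive syllogism, the other disjunct must be true.

k leaves a nonzero remainder when divided by 7


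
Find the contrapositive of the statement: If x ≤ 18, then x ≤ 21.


Original: If x ≤ 18, then x ≤ 21
Contrapositive: If ¬Q, then ¬P
Negate Q: not (x ≤ 21)
Negate P: not (x ≤ 18)

If not (x ≤ 21), then not (x ≤ 18).


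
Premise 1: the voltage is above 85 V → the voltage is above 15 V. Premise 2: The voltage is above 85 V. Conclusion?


Modus ponens: P → Q, P ⊢ Q
P: the voltage is above 85 V
Q: the voltage is above 15 V
We have P → Q and P is true.
By modus ponens, Q must be true.

The voltage is above 15 V


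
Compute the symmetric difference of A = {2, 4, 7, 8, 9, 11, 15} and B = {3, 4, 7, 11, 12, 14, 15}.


A = {2, 4, 7, 8, 9, 11, 15}
B = {3, 4, 7, 11, 12, 14, 15}
Operation: symmetric difference
In A only: [2, 8, 9], in B only: [3, 12, 14]

{2, 3, 8, 9, 12, 14}


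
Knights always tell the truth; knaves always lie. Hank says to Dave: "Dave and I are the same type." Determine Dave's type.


Hank says: "Dave and I are the same type."
Case 1: Hank is a Knight (truth-teller)
  Statement is true → they ARE the same → Dave is also a Knight
Case 2: Hank is a Knave (liar)
  Statement is false → they are NOT the same → Dave is a Knight
In both cases, Dave is a Knight.

Knight


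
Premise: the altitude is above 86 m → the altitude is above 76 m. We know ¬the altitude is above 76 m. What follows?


Modus tollens: P → Q, ¬Q ⊢ ¬P
P: the altitude is above 86 m
Q: the altitude is above 76 m
We have P → Q and Q is false.
By modus tollens, P must be false.

It is not the case that the altitude is above 86 m


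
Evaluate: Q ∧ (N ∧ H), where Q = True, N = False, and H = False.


Q = True, N = False, H = False
Step 1: N ∧ H = False AND False = False
Step 2: Q ∧ False = True AND False = False
AND is true only when ALL operands are true.

False


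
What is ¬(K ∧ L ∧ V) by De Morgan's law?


De Morgan's law: ¬(P ∧ Q ∧ R) ≡ ¬P ∨ ¬Q ∨ ¬R
¬(K ∧ L ∧ V) = ¬K ∨ ¬L ∨ ¬V

¬K ∨ ¬L ∨ ¬V


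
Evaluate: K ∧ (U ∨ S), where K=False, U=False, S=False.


K = False, U = False, S = False
Expression: K ∧ (U ∨ S)
Step 1: U ∨ S = False OR False = False
Step 2: K ∧ (False) = False AND False = False

False


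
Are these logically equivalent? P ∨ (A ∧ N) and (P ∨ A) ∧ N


Expression 1: P ∨ (A ∧ N)
Expression 2: (P ∨ A) ∧ N
Truth table (P A N | Expr1 Expr2):
  T T T |   T     T
  T T F |   T     F   ← differ
  T F T |   T     T
  T F F |   T     F   ← differ
  F T T |   T     T
  F T F |   F     F
  F F T |   F     F
  F F F |   F     F
Counterexample: P=T, A=T, N=F gives Expr1 = T but Expr2 = F, so the expressions are NOT logically equivalent.

No


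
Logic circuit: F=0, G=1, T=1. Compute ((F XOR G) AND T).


F XOR G = 0^1 = 1
1 AND 1 = 1

1


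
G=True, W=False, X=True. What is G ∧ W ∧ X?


G = True, W = False, X = True
Expression: G ∧ W ∧ X
Step 1: G ∧ W = True AND False = False
Step 2: (False) ∧ X = False AND True = False

False


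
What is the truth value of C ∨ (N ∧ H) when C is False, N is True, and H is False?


C = False, N = True, H = False
Step 1: N ∧ H = True AND False = False
Step 2: C ∨ False = False OR False = False
AND evaluated first (higher precedence); then OR applied.

False


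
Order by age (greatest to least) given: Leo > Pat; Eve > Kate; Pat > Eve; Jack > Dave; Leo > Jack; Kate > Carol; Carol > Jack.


Constraints: Leo > Pat; Eve > Kate; Pat > Eve; Jack > Dave; Leo > Jack; Kate > Carol; Carol > Jack
Method: at each step, the next-highest is the one remaining person who never appears on the smaller side of a constraint between remaining people.
  Step 1: remaining {Carol, Jack, Kate, Pat, Eve, Leo, Dave}; on the smaller side: {Carol, Jack, Kate, Pat, Eve, Dave} → Leo is next (Leo > Pat; Leo > Jack).
  Step 2: remaining {Carol, Jack, Kate, Pat, Eve, Dave}; on the smaller side: {Carol, Jack, Kate, Eve, Dave} → Pat is next (Pat > Eve).
  Step 3: remaining {Carol, Jack, Kate, Eve, Dave}; on the smaller side: {Carol, Jack, Kate, Dave} → Eve is next (Eve > Kate).
  Step 4: remaining {Carol, Jack, Kate, Dave}; on the smaller side: {Carol, Jack, Dave} → Kate is next (Kate > Carol).
  Step 5: remaining {Carol, Jack, Dave}; on the smaller side: {Jack, Dave} → Carol is next (Carol > Jack).
  Step 6: remaining {Jack, Dave}; on the smaller side: {Dave} → Jack is next (Jack > Dave).
  Step 7: only Dave remains → lowest.
Final ranking (highest to lowest):

Leo > Pat > Eve > Kate > Carol > Jack > Dave


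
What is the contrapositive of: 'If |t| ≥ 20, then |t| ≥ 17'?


Original: If |t| ≥ 20, then |t| ≥ 17
Contrapositive: If ¬Q, then ¬P
Negate Q: not (|t| ≥ 17)
Negate P: not (|t| ≥ 20)

If not (|t| ≥ 17), then not (|t| ≥ 20).


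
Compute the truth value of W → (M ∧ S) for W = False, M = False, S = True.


W = False, M = False, S = True
Step 1: M ∧ S = False AND True = False
Step 2: W → (False): false only when W=True and consequent=False.
Result: True

True


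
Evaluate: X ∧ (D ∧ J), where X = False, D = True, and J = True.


X = False, D = True, J = True
Step 1: D ∧ J = True AND True = True
Step 2: X ∧ True = False AND True = False
AND is true only when ALL operands are true.

False


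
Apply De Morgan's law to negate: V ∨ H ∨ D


De Morgan's law: ¬(P ∨ Q ∨ R) ≡ ¬P ∧ ¬Q ∧ ¬R
¬(V ∨ H ∨ D) = ¬V ∧ ¬H ∧ ¬D

¬V ∧ ¬H ∧ ¬D


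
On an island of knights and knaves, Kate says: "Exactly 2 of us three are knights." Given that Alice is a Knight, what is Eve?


Kate claims exactly 2 knights among Kate, Alice, Eve.
Given: Alice is a Knight.

Case 1: Kate is a Knight (tells truth)
  Then exactly 2 of the three are knights.
  Counting Kate, Alice: 2 knight(s) so far. Need 0 more → Eve = Knave.
Case 2: Kate is a Knave (lies)
  Then the count is NOT 2.
  If Eve = Knight, count = 2 = 2 → claim would be true, contradicts lie.
  If Eve = Knave, count = 1 ≠ 2 → lie confirmed ✓

Eve is a Knave.

Knave


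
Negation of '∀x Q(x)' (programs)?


Original: ∀x Q(x)
Rule: ¬∀→∃, ¬∃→∀, negate predicate.
Negation: ∃x ¬Q(x)

∃x ¬Q(x)


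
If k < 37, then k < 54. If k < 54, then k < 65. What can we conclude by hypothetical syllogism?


Hypothetical syllogism: P → Q, Q → R ⊢ P → R
Premise 1: k < 37 → k < 54
Premise 2: k < 54 → k < 65
Chain the implications: the middle term (k < 54) links the two.
Conclusion: If k < 37, then k < 65.

If k < 37, then k < 65.


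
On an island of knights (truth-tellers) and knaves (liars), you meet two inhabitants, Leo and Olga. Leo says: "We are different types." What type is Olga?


Leo says: "We are different types."
Case 1: Leo is a Knight (truth-teller)
  Statement is true → they ARE different → Olga is a Knave
Case 2: Leo is a Knave (liar)
  Statement is false → they are NOT different → Olga is a Knave
In both cases, Olga is a Knave.

Knave


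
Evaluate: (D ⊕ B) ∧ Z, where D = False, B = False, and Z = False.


D = False, B = False, Z = False
Step 1: D ⊕ B = False XOR False = False
Step 2: False ∧ Z = False AND False = False
XOR true when exactly one of D,B is true; then AND with Z.

False


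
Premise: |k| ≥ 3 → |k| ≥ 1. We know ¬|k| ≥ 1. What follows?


Modus tollens: P → Q, ¬Q ⊢ ¬P
P: |k| ≥ 3
Q: |k| ≥ 1
We have P → Q and Q is false.
By modus tollens, P must be false.

It is not the case that |k| ≥ 3


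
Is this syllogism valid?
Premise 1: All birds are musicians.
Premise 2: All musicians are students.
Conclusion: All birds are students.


Premise 1: All birds are musicians.
Premise 2: All musicians are students.
Conclusion: All birds are students.
Barbara syllogism (AAA-1): All A are B, All B are C → All A are C.
Middle term (musicians) distributed in premise 2.

Valid


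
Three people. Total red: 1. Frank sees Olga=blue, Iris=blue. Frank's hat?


Total red = 1, seen red = 0
Own red = 1 - 0 = 1
Frank's hat is red.

red


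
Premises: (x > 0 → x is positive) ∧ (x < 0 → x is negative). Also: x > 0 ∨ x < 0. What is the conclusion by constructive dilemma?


Constructive dilemma: (P → Q) ∧ (R → S), P ∨ R ⊢ Q ∨ S
Premise 1: x > 0 → x is positive
Premise 2: x < 0 → x is negative
Premise 3: x > 0 ∨ x < 0
Case 1: Assuming x > 0, then by Premise 1, x is positive.
Case 2: Assuming x < 0, then by Premise 2, x is negative.
Since one of x > 0 or x < 0 must hold, we get x is positive or x is negative.

x is positive or x is negative.


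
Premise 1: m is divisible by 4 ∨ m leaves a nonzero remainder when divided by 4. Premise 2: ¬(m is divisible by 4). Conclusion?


Disjunctive syllogism: P ∨ Q, ¬P ⊢ Q
Disjunction: m is divisible by 4 ∨ m leaves a nonzero remainder when divided by 4
We know it is not the case that m is divisible by 4.
By disjunctive syllogism, the other disjunct must be true.

m leaves a nonzero remainder when divided by 4


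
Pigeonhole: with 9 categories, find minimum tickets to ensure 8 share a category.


Pigeonhole: to guarantee k in one of n categories, need (k-1)×n + 1.
k = 8, n = 9
Minimum = (8-1) × 9 + 1 = 7 × 9 + 1

64


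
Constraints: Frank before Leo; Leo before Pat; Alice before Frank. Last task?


Constraints: Frank before Leo; Leo before Pat; Alice before Frank
The last task can have nothing scheduled after it, so it must never appear on the left of a 'before'.
Tasks appearing before some other task: Frank, Leo, Alice.
The only task not in that list is Pat → it is last.

Pat


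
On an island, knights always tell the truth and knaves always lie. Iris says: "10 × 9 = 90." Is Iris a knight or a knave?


Statement: "10 × 9 = 90."
Actual: 10 × 9 = 90
Claimed: 90
Statement is TRUE → Iris tells the truth → Knight

Knight


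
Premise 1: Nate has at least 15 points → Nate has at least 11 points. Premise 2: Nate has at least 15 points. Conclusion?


Modus ponens: P → Q, P ⊢ Q
P: Nate has at least 15 points
Q: Nate has at least 11 points
We have P → Q and P is true.
By modus ponens, Q must be true.

Nate has at least 11 points


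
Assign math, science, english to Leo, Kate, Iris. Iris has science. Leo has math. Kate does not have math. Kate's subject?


From clues:
  Iris → science
  Leo → math
By elimination, Kate gets the remaining.

english


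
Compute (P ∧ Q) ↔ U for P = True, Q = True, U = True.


P = True, Q = True, U = True
Step 1: P ∧ Q = True AND True = True
Step 2: (True) ↔ U: true when both sides have same truth value.
Result: True ↔ True = True

True


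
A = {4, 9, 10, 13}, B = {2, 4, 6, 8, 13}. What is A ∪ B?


A = {4, 9, 10, 13}
B = {2, 4, 6, 8, 13}
Operation: union
All elements combined: 2, 4, 6, 8, 9, 10, 13

{2, 4, 6, 8, 9, 10, 13}


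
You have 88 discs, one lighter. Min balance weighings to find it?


Each weighing has 3 outcomes (left heavy / balance / right heavy), so k weighings distinguish at most 3^k cases; splitting into three near-equal groups achieves this.
Need 3^k ≥ 88: 3^4 = 81 < 88 ≤ 3^5 = 243
k = ⌈log₃(88)⌉ = 5

5


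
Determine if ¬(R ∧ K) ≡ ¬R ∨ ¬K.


Expression 1: ¬(R ∧ K)
Expression 2: ¬R ∨ ¬K
Truth table (R K | Expr1 Expr2):
  T T |   F     F
  T F |   T     T
  F T |   T     T
  F F |   T     T
All 4 rows agree, so the expressions are logically equivalent.

Yes


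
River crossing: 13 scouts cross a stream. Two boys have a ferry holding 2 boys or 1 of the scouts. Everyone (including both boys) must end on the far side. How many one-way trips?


Per crossing of one of the scouts: boys→, one←, one of the scouts→, one← = 4 trips
13 × 4 = 52, + 1 final boys→ = 53
Minimum trips = 53

53


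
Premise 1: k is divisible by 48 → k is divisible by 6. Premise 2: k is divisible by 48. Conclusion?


Modus ponens: P → Q, P ⊢ Q
P: k is divisible by 48
Q: k is divisible by 6
We have P → Q and P is true.
By modus ponens, Q must be true.

k is divisible by 6


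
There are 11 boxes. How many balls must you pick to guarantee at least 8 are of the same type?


Pigeonhole: to guarantee k in one of n categories, need (k-1)×n + 1.
k = 8, n = 11
Minimum = (8-1) × 11 + 1 = 7 × 11 + 1

78


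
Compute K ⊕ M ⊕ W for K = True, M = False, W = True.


K = True, M = False, W = True
Step 1: K ⊕ M = True XOR False = True
Step 2: True ⊕ W = True XOR True = False
XOR is true when an odd number of operands are true.

False


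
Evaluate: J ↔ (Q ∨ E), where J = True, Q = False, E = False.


J = True, Q = False, E = False
Step 1: Q ∨ E = False OR False = False
Step 2: J ↔ (False): true when both sides have same truth value.
Result: True ↔ False = False

False


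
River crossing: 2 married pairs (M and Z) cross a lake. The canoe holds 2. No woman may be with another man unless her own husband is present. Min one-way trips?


Label couples M and Z.
1. WM+WZ → (far: WM,WZ; near: HM,HZ)
2. WM ←   (far: WZ; near: HM,HZ,WM)
3. HM+HZ → (far: HM,HZ,WZ; near: WM)
4. HM ←   (far: HZ,WZ; near: HM,WM)  — HM returns, since WM is alone on near bank
5. HM+WM → (far: all four; near: empty)
Every state respects the constraint.
Minimum trips = 5

5


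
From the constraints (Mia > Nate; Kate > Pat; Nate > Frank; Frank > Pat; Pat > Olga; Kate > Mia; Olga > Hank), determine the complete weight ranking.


Constraints: Mia > Nate; Kate > Pat; Nate > Frank; Frank > Pat; Pat > Olga; Kate > Mia; Olga > Hank
Method: at each step, the next-highest is the one remaining person who never appears on the smaller side of a constraint between remaining people.
  Step 1: remaining {Olga, Frank, Nate, Pat, Hank, Mia, Kate}; on the smaller side: {Olga, Frank, Nate, Pat, Hank, Mia} → Kate is next (Kate > Pat; Kate > Mia).
  Step 2: remaining {Olga, Frank, Nate, Pat, Hank, Mia}; on the smaller side: {Olga, Frank, Nate, Pat, Hank} → Mia is next (Mia > Nate).
  Step 3: remaining {Olga, Frank, Nate, Pat, Hank}; on the smaller side: {Olga, Frank, Pat, Hank} → Nate is next (Nate > Frank).
  Step 4: remaining {Olga, Frank, Pat, Hank}; on the smaller side: {Olga, Pat, Hank} → Frank is next (Frank > Pat).
  Step 5: remaining {Olga, Pat, Hank}; on the smaller side: {Olga, Hank} → Pat is next (Pat > Olga).
  Step 6: remaining {Olga, Hank}; on the smaller side: {Hank} → Olga is next (Olga > Hank).
  Step 7: only Hank remains → lowest.
Final ranking (highest to lowest):

Kate > Mia > Nate > Frank > Pat > Olga > Hank


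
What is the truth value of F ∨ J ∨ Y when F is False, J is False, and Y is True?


F = False, J = False, Y = True
Step 1: F ∨ J = False OR False = False
Step 2: False ∨ Y = False OR True = True
OR is true when at least one operand is true.

True


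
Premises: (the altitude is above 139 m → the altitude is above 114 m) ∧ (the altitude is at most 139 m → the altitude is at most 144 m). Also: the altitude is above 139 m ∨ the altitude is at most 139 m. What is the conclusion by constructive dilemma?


Constructive dilemma: (P → Q) ∧ (R → S), P ∨ R ⊢ Q ∨ S
Premise 1: the altitude is above 139 m → the altitude is above 114 m
Premise 2: the altitude is at most 139 m → the altitude is at most 144 m
Premise 3: the altitude is above 139 m ∨ the altitude is at most 139 m
Case 1: Assuming the altitude is above 139 m, then by Premise 1, the altitude is above 114 m.
Case 2: Assuming the altitude is at most 139 m, then by Premise 2, the altitude is at most 144 m.
Since one of the altitude is above 139 m or the altitude is at most 139 m must hold, we get the altitude is above 114 m or the altitude is at most 144 m.

The altitude is above 114 m or the altitude is at most 144 m.


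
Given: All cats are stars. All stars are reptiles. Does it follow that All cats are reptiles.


Premise 1: All cats are stars.
Premise 2: All stars are reptiles.
Conclusion: All cats are reptiles.
Barbara syllogism (AAA-1): All A are B, All B are C → All A are C.
Middle term (stars) distributed in premise 2.

Valid


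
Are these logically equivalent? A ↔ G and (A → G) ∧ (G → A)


Expression 1: A ↔ G
Expression 2: (A → G) ∧ (G → A)
Truth table (A G | Expr1 Expr2):
  T T |   T     T
  T F |   F     F
  F T |   F     F
  F F |   T     T
All 4 rows agree, so the expressions are logically equivalent.

Yes


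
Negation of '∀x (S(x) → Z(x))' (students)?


Original: ∀x (S(x) → Z(x))
Rule: ¬∀→∃, ¬∃→∀, negate predicate.
Negation: ∃x (S(x) ∧ ¬Z(x))

∃x (S(x) ∧ ¬Z(x))


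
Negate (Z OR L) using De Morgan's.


De Morgan's law: ¬(P ∨ Q) ≡ ¬P ∧ ¬Q
¬(Z ∨ L) = ¬Z ∧ ¬L

¬Z ∧ ¬L


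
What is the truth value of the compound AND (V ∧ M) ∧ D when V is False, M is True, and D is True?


V = False, M = True, D = True
Step 1: V ∧ M = False AND True = False
Step 2: False ∧ D = False AND True = False
AND is true only when ALL operands are true.

False


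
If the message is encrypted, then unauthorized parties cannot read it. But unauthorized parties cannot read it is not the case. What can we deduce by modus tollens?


Modus tollens: P → Q, ¬Q ⊢ ¬P
P: the message is encrypted
Q: unauthorized parties cannot read it
We have P → Q and Q is false.
By modus tollens, P must be false.

It is not the case that the message is encrypted


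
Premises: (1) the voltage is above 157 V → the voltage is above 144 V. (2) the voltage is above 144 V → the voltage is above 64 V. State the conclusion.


Hypothetical syllogism: P → Q, Q → R ⊢ P → R
Premise 1: the voltage is above 157 V → the voltage is above 144 V
Premise 2: the voltage is above 144 V → the voltage is above 64 V
Chain the implications: the middle term (the voltage is above 144 V) links the two.
Conclusion: If the voltage is above 157 V, then the voltage is above 64 V.

If the voltage is above 157 V, then the voltage is above 64 V.


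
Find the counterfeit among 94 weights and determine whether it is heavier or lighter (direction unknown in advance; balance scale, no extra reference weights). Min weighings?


Let n = 94. 188 possibilities (n weights × lighter/heavier); each weighing has 3 outcomes.
Bound for k weighings: say the first weighing puts j weights on each pan. If it tips, the 2j weighed weights remain suspects (each with a known direction) and k-1 weighings give 3^(k-1) outcomes; 3^(k-1) is odd, so 2j ≤ 3^(k-1) - 1. If it balances, the n - 2j unweighed weights remain with direction unknown: 2(n - 2j) ≤ 3^(k-1) - 1 by the same parity argument. Adding, n ≤ (3^(k-1) - 1) + (3^(k-1) - 1)/2 = (3^k - 3)/2, and the classical three-group strategy achieves this (3 weights in 2 weighings, 12 in 3, 39 in 4, 120 in 5).
So we need the smallest k with (3^k - 3)/2 ≥ 94.
k = 4: (3^4 - 3)/2 = 39 < 94 ✗
k = 5: (3^5 - 3)/2 = 120 ≥ 94 ✓

5


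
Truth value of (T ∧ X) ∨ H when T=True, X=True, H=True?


T = True, X = True, H = True
Expression: (T ∧ X) ∨ H
Step 1: T ∧ X = True AND True = True
Step 2: (True) ∨ H = True OR True = True

True


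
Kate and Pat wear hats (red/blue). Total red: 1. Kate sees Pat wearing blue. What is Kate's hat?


Total red = 1, Pat = blue
Red accounted for: 0
Remaining for Kate: 1
Kate's hat is red.

red


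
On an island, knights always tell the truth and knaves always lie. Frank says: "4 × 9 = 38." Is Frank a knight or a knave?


Statement: "4 × 9 = 38."
Actual: 4 × 9 = 36
Claimed: 38
Statement is FALSE → Frank lies → Knave

Knave


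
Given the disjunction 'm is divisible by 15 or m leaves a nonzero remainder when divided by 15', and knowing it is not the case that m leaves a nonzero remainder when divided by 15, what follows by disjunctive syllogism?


Disjunctive syllogism: P ∨ Q, ¬P ⊢ Q
Disjunction: m is divisible by 15 ∨ m leaves a nonzero remainder when divided by 15
We know it is not the case that m leaves a nonzero remainder when divided by 15.
By disjunctive syllogism, the other disjunct must be true.

m is divisible by 15


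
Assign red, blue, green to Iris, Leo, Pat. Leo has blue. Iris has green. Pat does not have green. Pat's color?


From clues:
  Leo → blue
  Iris → green
By elimination, Pat gets the remaining.

red


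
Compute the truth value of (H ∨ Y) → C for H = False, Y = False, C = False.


H = False, Y = False, C = False
Step 1: H ∨ Y = False OR False = False
Step 2: (False) → C: false only when antecedent=True and C=False.
Result: True

True


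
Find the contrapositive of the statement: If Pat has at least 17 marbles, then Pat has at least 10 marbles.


Original: If Pat has at least 17 marbles, then Pat has at least 10 marbles
Contrapositive: If ¬Q, then ¬P
Negate Q: not (Pat has at least 10 marbles)
Negate P: not (Pat has at least 17 marbles)

If not (Pat has at least 10 marbles), then not (Pat has at least 17 marbles).


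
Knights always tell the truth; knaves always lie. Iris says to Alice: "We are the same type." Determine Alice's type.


Iris says: "We are the same type."
Case 1: Iris is a Knight (truth-teller)
  Statement is true → they ARE the same → Alice is also a Knight
Case 2: Iris is a Knave (liar)
  Statement is false → they are NOT the same → Alice is a Knight
In both cases, Alice is a Knight.

Knight


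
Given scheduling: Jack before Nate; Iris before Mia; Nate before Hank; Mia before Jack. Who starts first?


Constraints: Jack before Nate; Iris before Mia; Nate before Hank; Mia before Jack
The first task can have nothing scheduled before it, so it must never appear on the right of a 'before'.
Tasks appearing after some 'before': Nate, Mia, Hank, Jack.
The only task not in that list is Iris → it is first.

Iris


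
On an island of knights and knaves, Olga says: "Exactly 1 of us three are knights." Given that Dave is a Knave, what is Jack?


Olga claims exactly 1 knights among Olga, Dave, Jack.
Given: Dave is a Knave.

Case 1: Olga is a Knight (tells truth)
  Then exactly 1 of the three are knights.
  Counting Olga, Dave: 1 knight(s) so far. Need 0 more → Jack = Knave.
Case 2: Olga is a Knave (lies)
  Then the count is NOT 1.
  If Jack = Knight, count = 1 = 1 → claim would be true, contradicts lie.
  If Jack = Knave, count = 0 ≠ 1 → lie confirmed ✓

Jack is a Knave.

Knave


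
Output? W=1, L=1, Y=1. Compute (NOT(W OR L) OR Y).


W OR L = 1
NOT(1) = 0
0 OR 1 = 1

1


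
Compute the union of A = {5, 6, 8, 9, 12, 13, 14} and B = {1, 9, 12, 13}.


A = {5, 6, 8, 9, 12, 13, 14}
B = {1, 9, 12, 13}
Operation: union
All elements combined: 1, 5, 6, 8, 9, 12, 13, 14

{1, 5, 6, 8, 9, 12, 13, 14}


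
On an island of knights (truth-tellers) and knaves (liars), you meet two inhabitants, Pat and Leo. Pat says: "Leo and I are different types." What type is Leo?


Pat says: "Leo and I are different types."
Case 1: Pat is a Knight (truth-teller)
  Statement is true → they ARE different → Leo is a Knave
Case 2: Pat is a Knave (liar)
  Statement is false → they are NOT different → Leo is a Knave
In both cases, Leo is a Knave.

Knave


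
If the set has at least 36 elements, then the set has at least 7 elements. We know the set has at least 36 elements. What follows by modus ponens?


Modus ponens: P → Q, P ⊢ Q
P: the set has at least 36 elements
Q: the set has at least 7 elements
We have P → Q and P is true.
By modus ponens, Q must be true.

The set has at least 7 elements


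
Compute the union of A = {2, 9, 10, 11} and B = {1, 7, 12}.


A = {2, 9, 10, 11}
B = {1, 7, 12}
Operation: union
All elements combined: 1, 2, 7, 9, 10, 11, 12

{1, 2, 7, 9, 10, 11, 12}


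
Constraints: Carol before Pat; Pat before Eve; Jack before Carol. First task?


Constraints: Carol before Pat; Pat before Eve; Jack before Carol
The first task can have nothing scheduled before it, so it must never appear on the right of a 'before'.
Tasks appearing after some 'before': Pat, Eve, Carol.
The only task not in that list is Jack → it is first.

Jack


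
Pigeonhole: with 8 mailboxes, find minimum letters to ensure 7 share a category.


Pigeonhole: to guarantee k in one of n categories, need (k-1)×n + 1.
k = 7, n = 8
Minimum = (7-1) × 8 + 1 = 6 × 8 + 1

49


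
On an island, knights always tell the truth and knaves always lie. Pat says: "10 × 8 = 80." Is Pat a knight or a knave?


Statement: "10 × 8 = 80."
Actual: 10 × 8 = 80
Claimed: 80
Statement is TRUE → Pat tells the truth → Knight

Knight


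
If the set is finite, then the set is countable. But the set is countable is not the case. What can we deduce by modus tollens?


Modus tollens: P → Q, ¬Q ⊢ ¬P
P: the set is finite
Q: the set is countable
We have P → Q and Q is false.
By modus tollens, P must be false.

It is not the case that the set is finite


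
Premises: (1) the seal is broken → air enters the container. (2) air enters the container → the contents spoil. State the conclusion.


Hypothetical syllogism: P → Q, Q → R ⊢ P → R
Premise 1: the seal is broken → air enters the container
Premise 2: air enters the container → the contents spoil
Chain the implications: the middle term (air enters the container) links the two.
Conclusion: If the seal is broken, then the contents spoil.

If the seal is broken, then the contents spoil.


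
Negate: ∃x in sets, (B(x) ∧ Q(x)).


Original: ∃x (B(x) ∧ Q(x))
Rule: ¬∀→∃, ¬∃→∀, negate predicate.
Negation: ∀x (¬B(x) ∨ ¬Q(x))

∀x (¬B(x) ∨ ¬Q(x))


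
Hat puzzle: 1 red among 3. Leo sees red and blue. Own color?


Total red = 1, seen red = 1
Own red = 1 - 1 = 0
Leo's hat is blue.

blue


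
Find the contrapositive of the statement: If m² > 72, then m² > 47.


Original: If m² > 72, then m² > 47
Contrapositive: If ¬Q, then ¬P
Negate Q: not (m² > 47)
Negate P: not (m² > 72)

If not (m² > 47), then not (m² > 72).


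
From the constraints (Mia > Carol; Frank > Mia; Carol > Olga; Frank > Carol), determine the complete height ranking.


Constraints: Mia > Carol; Frank > Mia; Carol > Olga; Frank > Carol
Method: at each step, the next-highest is the one remaining person who never appears on the smaller side of a constraint between remaining people.
  Step 1: remaining {Carol, Mia, Olga, Frank}; on the smaller side: {Carol, Mia, Olga} → Frank is next (Frank > Mia; Frank > Carol).
  Step 2: remaining {Carol, Mia, Olga}; on the smaller side: {Carol, Olga} → Mia is next (Mia > Carol).
  Step 3: remaining {Carol, Olga}; on the smaller side: {Olga} → Carol is next (Carol > Olga).
  Step 4: only Olga remains → lowest.
Final ranking (highest to lowest):

Frank > Mia > Carol > Olga
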